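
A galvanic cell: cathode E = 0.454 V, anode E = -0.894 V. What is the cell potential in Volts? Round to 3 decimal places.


Standard cell potential: E_cell = E_cathode - E_anode.
E_cell = 0.454 - (-0.894)
E_cell = 1.348 V, rounded to 3 dp:

1.348 V


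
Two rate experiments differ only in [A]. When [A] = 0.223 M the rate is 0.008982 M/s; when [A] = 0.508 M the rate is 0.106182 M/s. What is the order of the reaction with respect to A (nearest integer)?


Rate is proportional to [A]^n, so rate2/rate1 = ([A]2/[A]1)^n. Take logs to solve for n.
rate2/rate1 = 0.106182 / 0.008982 = 11.8216
[A]2/[A]1 = 0.508 / 0.223 = 2.278
n = ln(11.8216) / ln(2.278) = 3.0
Nearest integer order:

3


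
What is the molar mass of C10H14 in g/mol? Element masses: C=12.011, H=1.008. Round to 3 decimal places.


M = sum(count * atomic_mass) over atoms.
M = 10*12.011 + 14*1.008
M = 120.11 + 14.112
M = 134.222 g/mol, rounded to 3 dp:

134.222 g/mol


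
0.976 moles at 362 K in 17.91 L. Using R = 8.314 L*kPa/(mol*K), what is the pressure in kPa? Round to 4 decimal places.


PV = nRT, solve for P = nRT / V.
nRT = 0.976 * 8.314 * 362 = 2937.436
P = 2937.436 / 17.91
P = 164.01094361 kPa, rounded to 4 dp:

164.0109 kPa


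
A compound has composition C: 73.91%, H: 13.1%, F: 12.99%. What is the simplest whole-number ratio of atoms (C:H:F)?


Assume 100 g of compound, divide each mass% by atomic mass to get moles, then normalize by the smallest to get a raw atom ratio.
Moles per 100 g: C: 73.91/12.011 = 6.1535, H: 13.1/1.008 = 12.996, F: 12.99/18.998 = 0.6838
Raw ratio (divide by min = 0.6838): C: 9.0, H: 19.007, F: 1.0
Multiply by 1 to clear fractions: C: 9.0 ~= 9, H: 19.007 ~= 19, F: 1.0 ~= 1
Reduce by GCD to get the simplest whole-number ratio:

9:19:1


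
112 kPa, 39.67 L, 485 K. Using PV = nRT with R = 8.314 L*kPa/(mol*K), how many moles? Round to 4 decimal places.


PV = nRT, solve for n = PV / (RT).
PV = 112 * 39.67 = 4443.04
RT = 8.314 * 485 = 4032.29
n = 4443.04 / 4032.29
n = 1.10186519 mol, rounded to 4 dp:

1.1019 mol


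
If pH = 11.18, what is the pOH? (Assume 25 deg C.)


At 25 deg C, pH + pOH = 14.
pOH = 14 - pH = 14 - 11.18
pOH = 2.82:

2.82


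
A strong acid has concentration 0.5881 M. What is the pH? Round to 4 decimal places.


A strong acid dissociates completely, so [H+] equals the given concentration.
pH = -log10([H+]) = -log10(0.5881)
pH = 0.23054882, rounded to 4 dp:

0.2305


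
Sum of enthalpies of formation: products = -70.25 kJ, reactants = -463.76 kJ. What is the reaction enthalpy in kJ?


dH_rxn = sum(dH_f products) - sum(dH_f reactants)
dH_rxn = -70.25 - (-463.76)
dH_rxn = 393.51 kJ:

393.51 kJ


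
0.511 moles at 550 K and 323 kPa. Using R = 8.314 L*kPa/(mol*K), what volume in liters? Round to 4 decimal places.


PV = nRT, solve for V = nRT / P.
nRT = 0.511 * 8.314 * 550 = 2336.6497
V = 2336.6497 / 323
V = 7.2342096 L, rounded to 4 dp:

7.2342 L


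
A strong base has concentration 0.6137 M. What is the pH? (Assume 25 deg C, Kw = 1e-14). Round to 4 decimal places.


A strong base dissociates completely, so [OH-] equals the given concentration.
pOH = -log10([OH-]) = -log10(0.6137) = 0.212044
pH = 14 - pOH = 14 - 0.212044
pH = 13.787956, rounded to 4 dp:

13.7880


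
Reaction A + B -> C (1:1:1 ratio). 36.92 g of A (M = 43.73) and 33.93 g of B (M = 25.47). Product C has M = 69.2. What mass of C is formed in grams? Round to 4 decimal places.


Find moles of each reactant; the smaller value is the limiting reagent in a 1:1:1 reaction, so moles_C equals moles of the limiter.
n_A = mass_A / M_A = 36.92 / 43.73 = 0.844272 mol
n_B = mass_B / M_B = 33.93 / 25.47 = 1.332155 mol
Limiting reagent: A (smaller), n_limiting = 0.844272 mol
mass_C = n_limiting * M_C = 0.844272 * 69.2
mass_C = 58.4236224 g, rounded to 4 dp:

58.4236 g


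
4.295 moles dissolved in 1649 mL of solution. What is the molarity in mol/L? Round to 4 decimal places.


Convert volume to liters: V_L = V_mL / 1000.
V_L = 1649 / 1000 = 1.649 L
M = n / V_L = 4.295 / 1.649
M = 2.60460885 mol/L, rounded to 4 dp:

2.6046 mol/L


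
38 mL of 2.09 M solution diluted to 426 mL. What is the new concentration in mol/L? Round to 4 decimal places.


Dilution: M1*V1 = M2*V2, solve for M2.
M2 = M1*V1 / V2
M2 = 2.09 * 38 / 426
M2 = 79.42 / 426
M2 = 0.18643192 mol/L, rounded to 4 dp:

0.1864 mol/L


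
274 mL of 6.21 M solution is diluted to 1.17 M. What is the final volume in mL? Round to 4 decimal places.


Dilution: M1*V1 = M2*V2, solve for V2.
V2 = M1*V1 / M2
V2 = 6.21 * 274 / 1.17
V2 = 1701.54 / 1.17
V2 = 1454.30769231 mL, rounded to 4 dp:

1454.3077 mL


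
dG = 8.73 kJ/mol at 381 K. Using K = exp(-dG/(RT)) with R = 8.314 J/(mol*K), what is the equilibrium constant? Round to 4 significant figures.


dG is in kJ/mol; multiply by 1000 to match R in J/(mol*K).
RT = 8.314 * 381 = 3167.634 J/mol
exponent = -dG*1000 / (RT) = -(8.73*1000) / 3167.634 = -2.75600022
K = exp(-2.75600022)
K = 0.063545428, rounded to 4 significant figures:

0.06355


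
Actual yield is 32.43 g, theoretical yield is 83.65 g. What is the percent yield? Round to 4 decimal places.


% yield = 100 * actual / theoretical
% yield = 100 * 32.43 / 83.65
% yield = 38.76867902 %, rounded to 4 dp:

38.7687 %


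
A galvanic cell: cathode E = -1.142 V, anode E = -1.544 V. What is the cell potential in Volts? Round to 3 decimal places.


Standard cell potential: E_cell = E_cathode - E_anode.
E_cell = -1.142 - (-1.544)
E_cell = 0.402 V, rounded to 3 dp:

0.402 V


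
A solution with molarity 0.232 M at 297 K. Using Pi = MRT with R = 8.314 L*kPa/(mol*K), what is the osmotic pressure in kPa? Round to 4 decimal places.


Osmotic pressure (van't Hoff): Pi = M*R*T.
RT = 8.314 * 297 = 2469.258
Pi = 0.232 * 2469.258
Pi = 572.867856 kPa, rounded to 4 dp:

572.8679 kPa


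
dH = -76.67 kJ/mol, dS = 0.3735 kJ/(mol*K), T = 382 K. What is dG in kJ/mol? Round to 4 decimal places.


Gibbs: dG = dH - T*dS (consistent units, dS already in kJ/(mol*K)).
T*dS = 382 * 0.3735 = 142.677
dG = -76.67 - (142.677)
dG = -219.347 kJ/mol, rounded to 4 dp:

-219.3470 kJ/mol


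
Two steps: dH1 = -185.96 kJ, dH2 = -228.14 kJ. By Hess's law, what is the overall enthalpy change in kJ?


Hess's law: enthalpy is a state function, so add the step enthalpies.
dH_total = dH1 + dH2 = -185.96 + (-228.14)
dH_total = -414.1 kJ:

-414.10 kJ


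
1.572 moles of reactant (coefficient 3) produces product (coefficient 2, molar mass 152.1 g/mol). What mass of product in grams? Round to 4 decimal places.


Use the coefficient ratio to convert reactant moles to product moles, then multiply by the product's molar mass.
moles_P = moles_R * (coeff_P / coeff_R) = 1.572 * (2/3) = 1.048
mass_P = moles_P * M_P = 1.048 * 152.1
mass_P = 159.4008 g, rounded to 4 dp:

159.4008 g


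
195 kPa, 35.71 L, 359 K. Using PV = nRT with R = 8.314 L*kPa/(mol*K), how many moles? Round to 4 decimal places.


PV = nRT, solve for n = PV / (RT).
PV = 195 * 35.71 = 6963.45
RT = 8.314 * 359 = 2984.726
n = 6963.45 / 2984.726
n = 2.33302822 mol, rounded to 4 dp:

2.3330 mol


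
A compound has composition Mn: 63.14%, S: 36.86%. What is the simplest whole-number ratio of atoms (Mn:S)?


Assume 100 g of compound, divide each mass% by atomic mass to get moles, then normalize by the smallest to get a raw atom ratio.
Moles per 100 g: Mn: 63.14/54.938 = 1.1493, S: 36.86/32.065 = 1.1495
Raw ratio (divide by min = 1.1493): Mn: 1.0, S: 1.0
Multiply by 1 to clear fractions: Mn: 1.0 ~= 1, S: 1.0 ~= 1
Reduce by GCD to get the simplest whole-number ratio:

1:1


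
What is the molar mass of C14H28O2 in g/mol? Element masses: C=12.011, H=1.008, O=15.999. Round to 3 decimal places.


M = sum(count * atomic_mass) over atoms.
M = 14*12.011 + 28*1.008 + 2*15.999
M = 168.154 + 28.224 + 31.998
M = 228.376 g/mol, rounded to 3 dp:

228.376 g/mol


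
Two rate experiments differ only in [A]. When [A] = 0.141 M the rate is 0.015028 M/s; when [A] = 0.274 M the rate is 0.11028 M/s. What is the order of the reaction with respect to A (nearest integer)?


Rate is proportional to [A]^n, so rate2/rate1 = ([A]2/[A]1)^n. Take logs to solve for n.
rate2/rate1 = 0.11028 / 0.015028 = 7.3383
[A]2/[A]1 = 0.274 / 0.141 = 1.9433
n = ln(7.3383) / ln(1.9433) = 3.0
Nearest integer order:

3


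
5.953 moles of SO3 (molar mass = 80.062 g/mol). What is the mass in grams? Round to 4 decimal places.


mass = n * M
mass = 5.953 * 80.062
mass = 476.609086 g, rounded to 4 dp:

476.6091 g


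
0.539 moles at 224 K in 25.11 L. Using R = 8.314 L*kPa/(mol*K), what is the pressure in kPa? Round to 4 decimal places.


PV = nRT, solve for P = nRT / V.
nRT = 0.539 * 8.314 * 224 = 1003.7991
P = 1003.7991 / 25.11
P = 39.9760693 kPa, rounded to 4 dp:

39.9761 kPa


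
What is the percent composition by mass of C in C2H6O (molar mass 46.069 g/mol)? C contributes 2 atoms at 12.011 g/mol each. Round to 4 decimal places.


pct = 100 * (n_elem * M_elem) / M_total
mass_contribution = 2 * 12.011 = 24.022 g/mol
pct = 100 * 24.022 / 46.069
pct = 52.14352384 %, rounded to 4 dp:

52.1435 %


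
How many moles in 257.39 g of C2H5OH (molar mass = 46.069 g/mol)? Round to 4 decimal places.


n = mass / M
n = 257.39 / 46.069
n = 5.5870542 mol, rounded to 4 dp:

5.5871 mol


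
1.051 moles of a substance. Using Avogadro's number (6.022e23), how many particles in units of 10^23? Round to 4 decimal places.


N = n * NA, then divide by 1e23 for the requested units.
N / 1e23 = n * 6.022
N / 1e23 = 1.051 * 6.022
N / 1e23 = 6.329122, rounded to 4 dp:

6.3291


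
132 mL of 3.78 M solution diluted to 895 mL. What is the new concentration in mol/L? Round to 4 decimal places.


Dilution: M1*V1 = M2*V2, solve for M2.
M2 = M1*V1 / V2
M2 = 3.78 * 132 / 895
M2 = 498.96 / 895
M2 = 0.55749721 mol/L, rounded to 4 dp:

0.5575 mol/L


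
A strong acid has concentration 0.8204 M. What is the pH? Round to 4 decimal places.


A strong acid dissociates completely, so [H+] equals the given concentration.
pH = -log10([H+]) = -log10(0.8204)
pH = 0.08597435, rounded to 4 dp:

0.0860


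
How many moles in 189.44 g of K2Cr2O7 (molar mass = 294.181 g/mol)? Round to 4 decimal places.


n = mass / M
n = 189.44 / 294.181
n = 0.64395729 mol, rounded to 4 dp:

0.6440 mol


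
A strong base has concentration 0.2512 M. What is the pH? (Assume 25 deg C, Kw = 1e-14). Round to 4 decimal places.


A strong base dissociates completely, so [OH-] equals the given concentration.
pOH = -log10([OH-]) = -log10(0.2512) = 0.59998
pH = 14 - pOH = 14 - 0.59998
pH = 13.40002, rounded to 4 dp:

13.4000


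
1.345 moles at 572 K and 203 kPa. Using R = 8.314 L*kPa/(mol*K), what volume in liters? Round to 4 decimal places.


PV = nRT, solve for V = nRT / P.
nRT = 1.345 * 8.314 * 572 = 6396.2928
V = 6396.2928 / 203
V = 31.50883153 L, rounded to 4 dp:

31.5088 L


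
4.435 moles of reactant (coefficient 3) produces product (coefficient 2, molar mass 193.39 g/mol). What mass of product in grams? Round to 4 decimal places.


Use the coefficient ratio to convert reactant moles to product moles, then multiply by the product's molar mass.
moles_P = moles_R * (coeff_P / coeff_R) = 4.435 * (2/3) = 2.956667
mass_P = moles_P * M_P = 2.956667 * 193.39
mass_P = 571.78983113 g, rounded to 4 dp:

571.7898 g


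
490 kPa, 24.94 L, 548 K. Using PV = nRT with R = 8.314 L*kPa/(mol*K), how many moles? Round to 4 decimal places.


PV = nRT, solve for n = PV / (RT).
PV = 490 * 24.94 = 12220.6
RT = 8.314 * 548 = 4556.072
n = 12220.6 / 4556.072
n = 2.68226665 mol, rounded to 4 dp:

2.6823 mol


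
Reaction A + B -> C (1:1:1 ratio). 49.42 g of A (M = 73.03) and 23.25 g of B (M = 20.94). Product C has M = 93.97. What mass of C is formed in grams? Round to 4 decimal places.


Find moles of each reactant; the smaller value is the limiting reagent in a 1:1:1 reaction, so moles_C equals moles of the limiter.
n_A = mass_A / M_A = 49.42 / 73.03 = 0.676708 mol
n_B = mass_B / M_B = 23.25 / 20.94 = 1.110315 mol
Limiting reagent: A (smaller), n_limiting = 0.676708 mol
mass_C = n_limiting * M_C = 0.676708 * 93.97
mass_C = 63.59025076 g, rounded to 4 dp:

63.5903 g


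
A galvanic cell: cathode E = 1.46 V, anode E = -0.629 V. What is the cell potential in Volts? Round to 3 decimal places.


Standard cell potential: E_cell = E_cathode - E_anode.
E_cell = 1.46 - (-0.629)
E_cell = 2.089 V, rounded to 3 dp:

2.089 V


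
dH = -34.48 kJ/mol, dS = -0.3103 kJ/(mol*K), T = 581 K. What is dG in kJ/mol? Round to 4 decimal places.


Gibbs: dG = dH - T*dS (consistent units, dS already in kJ/(mol*K)).
T*dS = 581 * -0.3103 = -180.2843
dG = -34.48 - (-180.2843)
dG = 145.8043 kJ/mol, rounded to 4 dp:

145.8043 kJ/mol


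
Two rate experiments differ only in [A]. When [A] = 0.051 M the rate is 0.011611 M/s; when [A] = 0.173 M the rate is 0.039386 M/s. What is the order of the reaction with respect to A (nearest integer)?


Rate is proportional to [A]^n, so rate2/rate1 = ([A]2/[A]1)^n. Take logs to solve for n.
rate2/rate1 = 0.039386 / 0.011611 = 3.3921
[A]2/[A]1 = 0.173 / 0.051 = 3.3922
n = ln(3.3921) / ln(3.3922) = 1.0
Nearest integer order:

1


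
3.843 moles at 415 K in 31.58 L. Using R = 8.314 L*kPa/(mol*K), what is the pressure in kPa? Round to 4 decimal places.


PV = nRT, solve for P = nRT / V.
nRT = 3.843 * 8.314 * 415 = 13259.5413
P = 13259.5413 / 31.58
P = 419.87147878 kPa, rounded to 4 dp:

419.8715 kPa


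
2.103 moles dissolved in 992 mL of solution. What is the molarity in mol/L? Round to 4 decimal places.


Convert volume to liters: V_L = V_mL / 1000.
V_L = 992 / 1000 = 0.992 L
M = n / V_L = 2.103 / 0.992
M = 2.11995968 mol/L, rounded to 4 dp:

2.1200 mol/L


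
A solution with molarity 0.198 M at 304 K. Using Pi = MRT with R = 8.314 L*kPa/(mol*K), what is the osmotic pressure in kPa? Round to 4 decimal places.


Osmotic pressure (van't Hoff): Pi = M*R*T.
RT = 8.314 * 304 = 2527.456
Pi = 0.198 * 2527.456
Pi = 500.436288 kPa, rounded to 4 dp:

500.4363 kPa


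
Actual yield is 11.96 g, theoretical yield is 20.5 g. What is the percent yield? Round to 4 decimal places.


% yield = 100 * actual / theoretical
% yield = 100 * 11.96 / 20.5
% yield = 58.34146341 %, rounded to 4 dp:

58.3415 %


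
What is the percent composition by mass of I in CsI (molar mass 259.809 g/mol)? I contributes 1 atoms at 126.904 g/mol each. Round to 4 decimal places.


pct = 100 * (n_elem * M_elem) / M_total
mass_contribution = 1 * 126.904 = 126.904 g/mol
pct = 100 * 126.904 / 259.809
pct = 48.84511314 %, rounded to 4 dp:

48.8451 %


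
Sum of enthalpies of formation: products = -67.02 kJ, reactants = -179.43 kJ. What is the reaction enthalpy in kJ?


dH_rxn = sum(dH_f products) - sum(dH_f reactants)
dH_rxn = -67.02 - (-179.43)
dH_rxn = 112.41 kJ:

112.41 kJ


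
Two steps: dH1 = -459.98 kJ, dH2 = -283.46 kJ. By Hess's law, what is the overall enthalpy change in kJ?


Hess's law: enthalpy is a state function, so add the step enthalpies.
dH_total = dH1 + dH2 = -459.98 + (-283.46)
dH_total = -743.44 kJ:

-743.44 kJ


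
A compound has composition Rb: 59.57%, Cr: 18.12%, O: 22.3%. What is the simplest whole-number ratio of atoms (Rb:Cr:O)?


Assume 100 g of compound, divide each mass% by atomic mass to get moles, then normalize by the smallest to get a raw atom ratio.
Moles per 100 g: Rb: 59.57/85.468 = 0.697, Cr: 18.12/51.996 = 0.3485, O: 22.3/15.999 = 1.3938
Raw ratio (divide by min = 0.3485): Rb: 2.0, Cr: 1.0, O: 4.0
Multiply by 1 to clear fractions: Rb: 2.0 ~= 2, Cr: 1.0 ~= 1, O: 4.0 ~= 4
Reduce by GCD to get the simplest whole-number ratio:

2:1:4


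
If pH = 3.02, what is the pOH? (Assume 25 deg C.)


At 25 deg C, pH + pOH = 14.
pOH = 14 - pH = 14 - 3.02
pOH = 10.98:

10.98


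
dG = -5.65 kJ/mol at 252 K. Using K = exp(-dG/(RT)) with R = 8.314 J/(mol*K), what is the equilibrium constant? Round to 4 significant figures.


dG is in kJ/mol; multiply by 1000 to match R in J/(mol*K).
RT = 8.314 * 252 = 2095.128 J/mol
exponent = -dG*1000 / (RT) = -(-5.65*1000) / 2095.128 = 2.69673261
K = exp(2.69673261)
K = 14.831193, rounded to 4 significant figures:

14.83


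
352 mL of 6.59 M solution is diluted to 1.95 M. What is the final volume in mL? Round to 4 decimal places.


Dilution: M1*V1 = M2*V2, solve for V2.
V2 = M1*V1 / M2
V2 = 6.59 * 352 / 1.95
V2 = 2319.68 / 1.95
V2 = 1189.57948718 mL, rounded to 4 dp:

1189.5795 mL


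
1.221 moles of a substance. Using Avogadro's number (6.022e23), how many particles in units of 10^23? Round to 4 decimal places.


N = n * NA, then divide by 1e23 for the requested units.
N / 1e23 = n * 6.022
N / 1e23 = 1.221 * 6.022
N / 1e23 = 7.352862, rounded to 4 dp:

7.3529


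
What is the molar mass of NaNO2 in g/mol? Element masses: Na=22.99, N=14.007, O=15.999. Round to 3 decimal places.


M = sum(count * atomic_mass) over atoms.
M = 1*22.99 + 1*14.007 + 2*15.999
M = 22.99 + 14.007 + 31.998
M = 68.995 g/mol, rounded to 3 dp:

68.995 g/mol


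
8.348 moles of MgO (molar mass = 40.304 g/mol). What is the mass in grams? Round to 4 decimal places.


mass = n * M
mass = 8.348 * 40.304
mass = 336.457792 g, rounded to 4 dp:

336.4578 g


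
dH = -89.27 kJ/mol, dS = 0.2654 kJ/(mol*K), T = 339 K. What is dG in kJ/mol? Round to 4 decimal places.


Gibbs: dG = dH - T*dS (consistent units, dS already in kJ/(mol*K)).
T*dS = 339 * 0.2654 = 89.9706
dG = -89.27 - (89.9706)
dG = -179.2406 kJ/mol, rounded to 4 dp:

-179.2406 kJ/mol


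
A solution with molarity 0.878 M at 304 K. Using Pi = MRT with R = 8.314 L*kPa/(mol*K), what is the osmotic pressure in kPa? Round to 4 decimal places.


Osmotic pressure (van't Hoff): Pi = M*R*T.
RT = 8.314 * 304 = 2527.456
Pi = 0.878 * 2527.456
Pi = 2219.106368 kPa, rounded to 4 dp:

2219.1064 kPa


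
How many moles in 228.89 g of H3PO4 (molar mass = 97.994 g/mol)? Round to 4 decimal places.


n = mass / M
n = 228.89 / 97.994
n = 2.33575525 mol, rounded to 4 dp:

2.3358 mol


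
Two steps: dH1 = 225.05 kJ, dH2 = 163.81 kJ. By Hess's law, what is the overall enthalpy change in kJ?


Hess's law: enthalpy is a state function, so add the step enthalpies.
dH_total = dH1 + dH2 = 225.05 + (163.81)
dH_total = 388.86 kJ:

388.86 kJ


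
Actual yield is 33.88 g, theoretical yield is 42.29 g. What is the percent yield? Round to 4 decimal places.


% yield = 100 * actual / theoretical
% yield = 100 * 33.88 / 42.29
% yield = 80.11350201 %, rounded to 4 dp:

80.1135 %


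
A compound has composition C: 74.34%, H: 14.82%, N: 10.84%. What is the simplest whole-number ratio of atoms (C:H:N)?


Assume 100 g of compound, divide each mass% by atomic mass to get moles, then normalize by the smallest to get a raw atom ratio.
Moles per 100 g: C: 74.34/12.011 = 6.1893, H: 14.82/1.008 = 14.7024, N: 10.84/14.007 = 0.7739
Raw ratio (divide by min = 0.7739): C: 7.998, H: 18.998, N: 1.0
Multiply by 1 to clear fractions: C: 7.998 ~= 8, H: 18.998 ~= 19, N: 1.0 ~= 1
Reduce by GCD to get the simplest whole-number ratio:

8:19:1


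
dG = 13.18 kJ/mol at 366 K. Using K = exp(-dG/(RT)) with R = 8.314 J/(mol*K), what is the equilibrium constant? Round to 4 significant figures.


dG is in kJ/mol; multiply by 1000 to match R in J/(mol*K).
RT = 8.314 * 366 = 3042.924 J/mol
exponent = -dG*1000 / (RT) = -(13.18*1000) / 3042.924 = -4.33136023
K = exp(-4.33136023)
K = 0.013149649, rounded to 4 significant figures:

0.01315


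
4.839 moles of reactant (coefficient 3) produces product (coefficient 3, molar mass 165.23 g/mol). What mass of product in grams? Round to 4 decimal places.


Use the coefficient ratio to convert reactant moles to product moles, then multiply by the product's molar mass.
moles_P = moles_R * (coeff_P / coeff_R) = 4.839 * (3/3) = 4.839
mass_P = moles_P * M_P = 4.839 * 165.23
mass_P = 799.54797 g, rounded to 4 dp:

799.5480 g


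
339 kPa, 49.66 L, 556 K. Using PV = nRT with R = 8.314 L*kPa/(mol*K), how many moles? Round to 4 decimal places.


PV = nRT, solve for n = PV / (RT).
PV = 339 * 49.66 = 16834.74
RT = 8.314 * 556 = 4622.584
n = 16834.74 / 4622.584
n = 3.64184621 mol, rounded to 4 dp:

3.6418 mol


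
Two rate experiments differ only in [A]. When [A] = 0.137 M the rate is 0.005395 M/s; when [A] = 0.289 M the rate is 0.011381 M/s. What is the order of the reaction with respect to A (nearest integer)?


Rate is proportional to [A]^n, so rate2/rate1 = ([A]2/[A]1)^n. Take logs to solve for n.
rate2/rate1 = 0.011381 / 0.005395 = 2.1095
[A]2/[A]1 = 0.289 / 0.137 = 2.1095
n = ln(2.1095) / ln(2.1095) = 1.0
Nearest integer order:

1


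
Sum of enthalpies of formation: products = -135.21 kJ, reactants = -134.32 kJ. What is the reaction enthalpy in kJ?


dH_rxn = sum(dH_f products) - sum(dH_f reactants)
dH_rxn = -135.21 - (-134.32)
dH_rxn = -0.89 kJ:

-0.89 kJ


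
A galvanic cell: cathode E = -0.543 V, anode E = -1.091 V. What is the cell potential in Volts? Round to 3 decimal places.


Standard cell potential: E_cell = E_cathode - E_anode.
E_cell = -0.543 - (-1.091)
E_cell = 0.548 V, rounded to 3 dp:

0.548 V


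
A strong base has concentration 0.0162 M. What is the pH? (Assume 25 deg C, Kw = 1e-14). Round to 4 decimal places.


A strong base dissociates completely, so [OH-] equals the given concentration.
pOH = -log10([OH-]) = -log10(0.0162) = 1.790485
pH = 14 - pOH = 14 - 1.790485
pH = 12.209515, rounded to 4 dp:

12.2095


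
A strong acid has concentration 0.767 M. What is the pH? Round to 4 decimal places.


A strong acid dissociates completely, so [H+] equals the given concentration.
pH = -log10([H+]) = -log10(0.767)
pH = 0.11520464, rounded to 4 dp:

0.1152


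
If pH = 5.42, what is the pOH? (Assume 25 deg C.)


At 25 deg C, pH + pOH = 14.
pOH = 14 - pH = 14 - 5.42
pOH = 8.58:

8.58


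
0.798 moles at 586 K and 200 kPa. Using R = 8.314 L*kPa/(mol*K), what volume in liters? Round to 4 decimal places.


PV = nRT, solve for V = nRT / P.
nRT = 0.798 * 8.314 * 586 = 3887.8592
V = 3887.8592 / 200
V = 19.439296 L, rounded to 4 dp:

19.4393 L


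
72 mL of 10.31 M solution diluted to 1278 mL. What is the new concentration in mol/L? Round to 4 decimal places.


Dilution: M1*V1 = M2*V2, solve for M2.
M2 = M1*V1 / V2
M2 = 10.31 * 72 / 1278
M2 = 742.32 / 1278
M2 = 0.58084507 mol/L, rounded to 4 dp:

0.5808 mol/L


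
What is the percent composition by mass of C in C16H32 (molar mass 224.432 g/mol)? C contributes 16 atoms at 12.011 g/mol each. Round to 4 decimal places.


pct = 100 * (n_elem * M_elem) / M_total
mass_contribution = 16 * 12.011 = 192.176 g/mol
pct = 100 * 192.176 / 224.432
pct = 85.62771797 %, rounded to 4 dp:

85.6277 %


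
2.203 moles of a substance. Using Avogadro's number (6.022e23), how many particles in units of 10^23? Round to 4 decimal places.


N = n * NA, then divide by 1e23 for the requested units.
N / 1e23 = n * 6.022
N / 1e23 = 2.203 * 6.022
N / 1e23 = 13.266466, rounded to 4 dp:

13.2665


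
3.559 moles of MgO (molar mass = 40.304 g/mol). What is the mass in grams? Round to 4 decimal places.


mass = n * M
mass = 3.559 * 40.304
mass = 143.441936 g, rounded to 4 dp:

143.4419 g


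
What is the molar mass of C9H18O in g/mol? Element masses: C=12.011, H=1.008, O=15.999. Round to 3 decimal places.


M = sum(count * atomic_mass) over atoms.
M = 9*12.011 + 18*1.008 + 1*15.999
M = 108.099 + 18.144 + 15.999
M = 142.242 g/mol, rounded to 3 dp:

142.242 g/mol


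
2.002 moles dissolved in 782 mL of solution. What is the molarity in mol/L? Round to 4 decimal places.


Convert volume to liters: V_L = V_mL / 1000.
V_L = 782 / 1000 = 0.782 L
M = n / V_L = 2.002 / 0.782
M = 2.5601023 mol/L, rounded to 4 dp:

2.5601 mol/L


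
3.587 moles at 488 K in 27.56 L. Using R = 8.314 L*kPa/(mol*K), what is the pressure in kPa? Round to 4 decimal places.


PV = nRT, solve for P = nRT / V.
nRT = 3.587 * 8.314 * 488 = 14553.2912
P = 14553.2912 / 27.56
P = 528.05846154 kPa, rounded to 4 dp:

528.0585 kPa


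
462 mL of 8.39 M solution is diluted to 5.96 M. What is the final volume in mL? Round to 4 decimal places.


Dilution: M1*V1 = M2*V2, solve for V2.
V2 = M1*V1 / M2
V2 = 8.39 * 462 / 5.96
V2 = 3876.18 / 5.96
V2 = 650.36577181 mL, rounded to 4 dp:

650.3658 mL


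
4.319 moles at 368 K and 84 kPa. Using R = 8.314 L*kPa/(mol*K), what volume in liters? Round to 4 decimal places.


PV = nRT, solve for V = nRT / P.
nRT = 4.319 * 8.314 * 368 = 13214.2051
V = 13214.2051 / 84
V = 157.31196548 L, rounded to 4 dp:

157.3120 L


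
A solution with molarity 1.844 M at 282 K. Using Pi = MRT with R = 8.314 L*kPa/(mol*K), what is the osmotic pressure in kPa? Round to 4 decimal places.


Osmotic pressure (van't Hoff): Pi = M*R*T.
RT = 8.314 * 282 = 2344.548
Pi = 1.844 * 2344.548
Pi = 4323.346512 kPa, rounded to 4 dp:

4323.3465 kPa


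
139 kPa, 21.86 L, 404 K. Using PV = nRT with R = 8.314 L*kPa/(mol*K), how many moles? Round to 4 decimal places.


PV = nRT, solve for n = PV / (RT).
PV = 139 * 21.86 = 3038.54
RT = 8.314 * 404 = 3358.856
n = 3038.54 / 3358.856
n = 0.90463539 mol, rounded to 4 dp:

0.9046 mol


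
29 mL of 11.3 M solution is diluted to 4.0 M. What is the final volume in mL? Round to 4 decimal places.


Dilution: M1*V1 = M2*V2, solve for V2.
V2 = M1*V1 / M2
V2 = 11.3 * 29 / 4.0
V2 = 327.7 / 4.0
V2 = 81.925 mL, rounded to 4 dp:

81.9250 mL


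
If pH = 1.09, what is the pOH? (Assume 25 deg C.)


At 25 deg C, pH + pOH = 14.
pOH = 14 - pH = 14 - 1.09
pOH = 12.91:

12.91


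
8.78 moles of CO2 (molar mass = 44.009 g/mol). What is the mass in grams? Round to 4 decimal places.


mass = n * M
mass = 8.78 * 44.009
mass = 386.39902 g, rounded to 4 dp:

386.3990 g


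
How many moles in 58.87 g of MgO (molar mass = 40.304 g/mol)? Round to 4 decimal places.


n = mass / M
n = 58.87 / 40.304
n = 1.46064907 mol, rounded to 4 dp:

1.4606 mol


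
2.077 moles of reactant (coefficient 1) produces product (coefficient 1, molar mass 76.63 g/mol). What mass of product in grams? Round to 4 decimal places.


Use the coefficient ratio to convert reactant moles to product moles, then multiply by the product's molar mass.
moles_P = moles_R * (coeff_P / coeff_R) = 2.077 * (1/1) = 2.077
mass_P = moles_P * M_P = 2.077 * 76.63
mass_P = 159.16051 g, rounded to 4 dp:

159.1605 g


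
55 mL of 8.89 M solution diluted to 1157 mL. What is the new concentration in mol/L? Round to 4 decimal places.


Dilution: M1*V1 = M2*V2, solve for M2.
M2 = M1*V1 / V2
M2 = 8.89 * 55 / 1157
M2 = 488.95 / 1157
M2 = 0.42260156 mol/L, rounded to 4 dp:

0.4226 mol/L


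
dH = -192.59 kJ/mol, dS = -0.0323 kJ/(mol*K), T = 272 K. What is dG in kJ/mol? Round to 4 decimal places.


Gibbs: dG = dH - T*dS (consistent units, dS already in kJ/(mol*K)).
T*dS = 272 * -0.0323 = -8.7856
dG = -192.59 - (-8.7856)
dG = -183.8044 kJ/mol, rounded to 4 dp:

-183.8044 kJ/mol


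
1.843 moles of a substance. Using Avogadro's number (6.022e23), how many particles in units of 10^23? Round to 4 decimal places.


N = n * NA, then divide by 1e23 for the requested units.
N / 1e23 = n * 6.022
N / 1e23 = 1.843 * 6.022
N / 1e23 = 11.098546, rounded to 4 dp:

11.0985


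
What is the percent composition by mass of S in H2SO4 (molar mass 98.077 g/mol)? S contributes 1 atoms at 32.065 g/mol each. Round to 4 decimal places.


pct = 100 * (n_elem * M_elem) / M_total
mass_contribution = 1 * 32.065 = 32.065 g/mol
pct = 100 * 32.065 / 98.077
pct = 32.69369985 %, rounded to 4 dp:

32.6937 %


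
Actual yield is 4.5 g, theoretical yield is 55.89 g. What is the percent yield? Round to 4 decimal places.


% yield = 100 * actual / theoretical
% yield = 100 * 4.5 / 55.89
% yield = 8.05152979 %, rounded to 4 dp:

8.0515 %


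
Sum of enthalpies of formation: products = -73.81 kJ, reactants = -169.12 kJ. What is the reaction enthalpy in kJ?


dH_rxn = sum(dH_f products) - sum(dH_f reactants)
dH_rxn = -73.81 - (-169.12)
dH_rxn = 95.31 kJ:

95.31 kJ


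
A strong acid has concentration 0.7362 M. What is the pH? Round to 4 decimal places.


A strong acid dissociates completely, so [H+] equals the given concentration.
pH = -log10([H+]) = -log10(0.7362)
pH = 0.13300419, rounded to 4 dp:

0.1330


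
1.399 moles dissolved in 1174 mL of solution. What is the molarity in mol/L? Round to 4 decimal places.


Convert volume to liters: V_L = V_mL / 1000.
V_L = 1174 / 1000 = 1.174 L
M = n / V_L = 1.399 / 1.174
M = 1.19165247 mol/L, rounded to 4 dp:

1.1917 mol/L


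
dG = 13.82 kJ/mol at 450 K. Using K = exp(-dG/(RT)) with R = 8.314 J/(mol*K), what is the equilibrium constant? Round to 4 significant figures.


dG is in kJ/mol; multiply by 1000 to match R in J/(mol*K).
RT = 8.314 * 450 = 3741.3 J/mol
exponent = -dG*1000 / (RT) = -(13.82*1000) / 3741.3 = -3.69390319
K = exp(-3.69390319)
K = 0.024874722, rounded to 4 significant figures:

0.02487


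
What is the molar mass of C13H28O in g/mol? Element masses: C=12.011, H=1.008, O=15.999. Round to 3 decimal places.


M = sum(count * atomic_mass) over atoms.
M = 13*12.011 + 28*1.008 + 1*15.999
M = 156.143 + 28.224 + 15.999
M = 200.366 g/mol, rounded to 3 dp:

200.366 g/mol


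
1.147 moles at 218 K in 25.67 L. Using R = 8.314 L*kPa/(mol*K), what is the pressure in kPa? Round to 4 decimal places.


PV = nRT, solve for P = nRT / V.
nRT = 1.147 * 8.314 * 218 = 2078.8824
P = 2078.8824 / 25.67
P = 80.98490066 kPa, rounded to 4 dp:

80.9849 kPa


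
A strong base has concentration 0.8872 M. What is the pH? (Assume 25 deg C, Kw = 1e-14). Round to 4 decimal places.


A strong base dissociates completely, so [OH-] equals the given concentration.
pOH = -log10([OH-]) = -log10(0.8872) = 0.051978
pH = 14 - pOH = 14 - 0.051978
pH = 13.948022, rounded to 4 dp:

13.9480


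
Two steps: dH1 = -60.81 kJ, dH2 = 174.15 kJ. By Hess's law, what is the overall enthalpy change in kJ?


Hess's law: enthalpy is a state function, so add the step enthalpies.
dH_total = dH1 + dH2 = -60.81 + (174.15)
dH_total = 113.34 kJ:

113.34 kJ


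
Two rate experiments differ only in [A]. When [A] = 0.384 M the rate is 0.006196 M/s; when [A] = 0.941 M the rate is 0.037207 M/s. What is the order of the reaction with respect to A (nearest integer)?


Rate is proportional to [A]^n, so rate2/rate1 = ([A]2/[A]1)^n. Take logs to solve for n.
rate2/rate1 = 0.037207 / 0.006196 = 6.005
[A]2/[A]1 = 0.941 / 0.384 = 2.4505
n = ln(6.005) / ln(2.4505) = 2.0
Nearest integer order:

2


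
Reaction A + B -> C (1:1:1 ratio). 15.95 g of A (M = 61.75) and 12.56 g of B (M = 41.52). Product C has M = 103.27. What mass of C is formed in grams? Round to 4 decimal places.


Find moles of each reactant; the smaller value is the limiting reagent in a 1:1:1 reaction, so moles_C equals moles of the limiter.
n_A = mass_A / M_A = 15.95 / 61.75 = 0.2583 mol
n_B = mass_B / M_B = 12.56 / 41.52 = 0.302505 mol
Limiting reagent: A (smaller), n_limiting = 0.2583 mol
mass_C = n_limiting * M_C = 0.2583 * 103.27
mass_C = 26.674641 g, rounded to 4 dp:

26.6746 g


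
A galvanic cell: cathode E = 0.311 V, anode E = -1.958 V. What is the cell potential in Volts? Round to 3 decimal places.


Standard cell potential: E_cell = E_cathode - E_anode.
E_cell = 0.311 - (-1.958)
E_cell = 2.269 V, rounded to 3 dp:

2.269 V


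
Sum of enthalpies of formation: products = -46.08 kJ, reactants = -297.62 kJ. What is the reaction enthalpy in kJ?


dH_rxn = sum(dH_f products) - sum(dH_f reactants)
dH_rxn = -46.08 - (-297.62)
dH_rxn = 251.54 kJ:

251.54 kJ


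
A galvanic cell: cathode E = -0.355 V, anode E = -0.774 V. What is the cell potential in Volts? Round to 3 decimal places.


Standard cell potential: E_cell = E_cathode - E_anode.
E_cell = -0.355 - (-0.774)
E_cell = 0.419 V, rounded to 3 dp:

0.419 V


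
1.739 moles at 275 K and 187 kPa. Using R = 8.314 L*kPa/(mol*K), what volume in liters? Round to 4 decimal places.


PV = nRT, solve for V = nRT / P.
nRT = 1.739 * 8.314 * 275 = 3975.9627
V = 3975.9627 / 187
V = 21.26183262 L, rounded to 4 dp:

21.2618 L


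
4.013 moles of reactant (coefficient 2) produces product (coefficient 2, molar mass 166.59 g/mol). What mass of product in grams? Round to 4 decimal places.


Use the coefficient ratio to convert reactant moles to product moles, then multiply by the product's molar mass.
moles_P = moles_R * (coeff_P / coeff_R) = 4.013 * (2/2) = 4.013
mass_P = moles_P * M_P = 4.013 * 166.59
mass_P = 668.52567 g, rounded to 4 dp:

668.5257 g


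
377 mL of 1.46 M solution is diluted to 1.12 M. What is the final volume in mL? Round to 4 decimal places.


Dilution: M1*V1 = M2*V2, solve for V2.
V2 = M1*V1 / M2
V2 = 1.46 * 377 / 1.12
V2 = 550.42 / 1.12
V2 = 491.44642857 mL, rounded to 4 dp:

491.4464 mL


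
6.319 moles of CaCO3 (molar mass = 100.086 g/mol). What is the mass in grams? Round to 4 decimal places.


mass = n * M
mass = 6.319 * 100.086
mass = 632.443434 g, rounded to 4 dp:

632.4434 g


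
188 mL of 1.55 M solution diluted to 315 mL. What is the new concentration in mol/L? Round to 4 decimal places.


Dilution: M1*V1 = M2*V2, solve for M2.
M2 = M1*V1 / V2
M2 = 1.55 * 188 / 315
M2 = 291.4 / 315
M2 = 0.92507937 mol/L, rounded to 4 dp:

0.9251 mol/L


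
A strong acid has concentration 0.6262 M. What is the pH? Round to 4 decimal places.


A strong acid dissociates completely, so [H+] equals the given concentration.
pH = -log10([H+]) = -log10(0.6262)
pH = 0.20328694, rounded to 4 dp:

0.2033


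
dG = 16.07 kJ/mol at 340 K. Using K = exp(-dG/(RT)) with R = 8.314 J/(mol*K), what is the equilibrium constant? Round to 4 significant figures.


dG is in kJ/mol; multiply by 1000 to match R in J/(mol*K).
RT = 8.314 * 340 = 2826.76 J/mol
exponent = -dG*1000 / (RT) = -(16.07*1000) / 2826.76 = -5.6849538
K = exp(-5.6849538)
K = 0.0033966902, rounded to 4 significant figures:

0.003397


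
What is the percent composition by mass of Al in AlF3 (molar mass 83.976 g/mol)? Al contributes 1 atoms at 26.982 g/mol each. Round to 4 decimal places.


pct = 100 * (n_elem * M_elem) / M_total
mass_contribution = 1 * 26.982 = 26.982 g/mol
pct = 100 * 26.982 / 83.976
pct = 32.13060875 %, rounded to 4 dp:

32.1306 %


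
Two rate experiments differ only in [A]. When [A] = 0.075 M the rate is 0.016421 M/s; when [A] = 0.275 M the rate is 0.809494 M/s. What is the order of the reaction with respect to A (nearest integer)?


Rate is proportional to [A]^n, so rate2/rate1 = ([A]2/[A]1)^n. Take logs to solve for n.
rate2/rate1 = 0.809494 / 0.016421 = 49.2963
[A]2/[A]1 = 0.275 / 0.075 = 3.6667
n = ln(49.2963) / ln(3.6667) = 3.0
Nearest integer order:

3


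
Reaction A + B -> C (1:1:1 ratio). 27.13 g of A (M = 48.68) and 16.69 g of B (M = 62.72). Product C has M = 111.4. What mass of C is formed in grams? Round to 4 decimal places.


Find moles of each reactant; the smaller value is the limiting reagent in a 1:1:1 reaction, so moles_C equals moles of the limiter.
n_A = mass_A / M_A = 27.13 / 48.68 = 0.557313 mol
n_B = mass_B / M_B = 16.69 / 62.72 = 0.266103 mol
Limiting reagent: B (smaller), n_limiting = 0.266103 mol
mass_C = n_limiting * M_C = 0.266103 * 111.4
mass_C = 29.6438742 g, rounded to 4 dp:

29.6439 g


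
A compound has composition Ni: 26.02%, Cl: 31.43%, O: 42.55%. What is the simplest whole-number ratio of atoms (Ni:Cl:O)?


Assume 100 g of compound, divide each mass% by atomic mass to get moles, then normalize by the smallest to get a raw atom ratio.
Moles per 100 g: Ni: 26.02/58.693 = 0.4433, Cl: 31.43/35.453 = 0.8865, O: 42.55/15.999 = 2.6595
Raw ratio (divide by min = 0.4433): Ni: 1.0, Cl: 2.0, O: 5.999
Multiply by 1 to clear fractions: Ni: 1.0 ~= 1, Cl: 2.0 ~= 2, O: 5.999 ~= 6
Reduce by GCD to get the simplest whole-number ratio:

1:2:6


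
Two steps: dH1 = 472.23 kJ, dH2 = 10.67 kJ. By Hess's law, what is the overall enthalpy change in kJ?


Hess's law: enthalpy is a state function, so add the step enthalpies.
dH_total = dH1 + dH2 = 472.23 + (10.67)
dH_total = 482.9 kJ:

482.90 kJ


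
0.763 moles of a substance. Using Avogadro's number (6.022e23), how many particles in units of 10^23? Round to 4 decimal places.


N = n * NA, then divide by 1e23 for the requested units.
N / 1e23 = n * 6.022
N / 1e23 = 0.763 * 6.022
N / 1e23 = 4.594786, rounded to 4 dp:

4.5948


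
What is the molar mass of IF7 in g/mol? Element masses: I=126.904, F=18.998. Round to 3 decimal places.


M = sum(count * atomic_mass) over atoms.
M = 1*126.904 + 7*18.998
M = 126.904 + 132.986
M = 259.89 g/mol, rounded to 3 dp:

259.890 g/mol


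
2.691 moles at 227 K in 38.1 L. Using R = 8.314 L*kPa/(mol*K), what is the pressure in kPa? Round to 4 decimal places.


PV = nRT, solve for P = nRT / V.
nRT = 2.691 * 8.314 * 227 = 5078.6651
P = 5078.6651 / 38.1
P = 133.29829659 kPa, rounded to 4 dp:

133.2983 kPa


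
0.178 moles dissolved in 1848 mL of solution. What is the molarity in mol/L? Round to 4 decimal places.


Convert volume to liters: V_L = V_mL / 1000.
V_L = 1848 / 1000 = 1.848 L
M = n / V_L = 0.178 / 1.848
M = 0.09632035 mol/L, rounded to 4 dp:

0.0963 mol/L


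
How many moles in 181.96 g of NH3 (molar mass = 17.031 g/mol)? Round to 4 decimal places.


n = mass / M
n = 181.96 / 17.031
n = 10.68404674 mol, rounded to 4 dp:

10.6840 mol


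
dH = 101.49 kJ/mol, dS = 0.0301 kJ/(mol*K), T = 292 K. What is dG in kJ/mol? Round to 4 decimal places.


Gibbs: dG = dH - T*dS (consistent units, dS already in kJ/(mol*K)).
T*dS = 292 * 0.0301 = 8.7892
dG = 101.49 - (8.7892)
dG = 92.7008 kJ/mol, rounded to 4 dp:

92.7008 kJ/mol


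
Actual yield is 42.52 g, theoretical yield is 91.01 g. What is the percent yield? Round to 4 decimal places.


% yield = 100 * actual / theoretical
% yield = 100 * 42.52 / 91.01
% yield = 46.72014064 %, rounded to 4 dp:

46.7201 %


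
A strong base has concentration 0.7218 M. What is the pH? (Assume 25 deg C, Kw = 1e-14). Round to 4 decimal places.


A strong base dissociates completely, so [OH-] equals the given concentration.
pOH = -log10([OH-]) = -log10(0.7218) = 0.141583
pH = 14 - pOH = 14 - 0.141583
pH = 13.858417, rounded to 4 dp:

13.8584


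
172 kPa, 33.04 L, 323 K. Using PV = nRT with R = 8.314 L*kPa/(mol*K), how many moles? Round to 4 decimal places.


PV = nRT, solve for n = PV / (RT).
PV = 172 * 33.04 = 5682.88
RT = 8.314 * 323 = 2685.422
n = 5682.88 / 2685.422
n = 2.11619626 mol, rounded to 4 dp:

2.1162 mol


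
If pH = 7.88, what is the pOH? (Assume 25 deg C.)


At 25 deg C, pH + pOH = 14.
pOH = 14 - pH = 14 - 7.88
pOH = 6.12:

6.12


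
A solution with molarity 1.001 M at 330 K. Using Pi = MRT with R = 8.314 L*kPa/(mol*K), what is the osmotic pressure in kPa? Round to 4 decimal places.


Osmotic pressure (van't Hoff): Pi = M*R*T.
RT = 8.314 * 330 = 2743.62
Pi = 1.001 * 2743.62
Pi = 2746.36362 kPa, rounded to 4 dp:

2746.3636 kPa


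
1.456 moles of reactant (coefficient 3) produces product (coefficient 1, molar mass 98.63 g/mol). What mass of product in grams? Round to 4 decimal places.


Use the coefficient ratio to convert reactant moles to product moles, then multiply by the product's molar mass.
moles_P = moles_R * (coeff_P / coeff_R) = 1.456 * (1/3) = 0.485333
mass_P = moles_P * M_P = 0.485333 * 98.63
mass_P = 47.86839379 g, rounded to 4 dp:

47.8684 g


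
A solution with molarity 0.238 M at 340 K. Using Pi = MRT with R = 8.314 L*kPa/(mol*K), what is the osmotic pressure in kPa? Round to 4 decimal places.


Osmotic pressure (van't Hoff): Pi = M*R*T.
RT = 8.314 * 340 = 2826.76
Pi = 0.238 * 2826.76
Pi = 672.76888 kPa, rounded to 4 dp:

672.7689 kPa


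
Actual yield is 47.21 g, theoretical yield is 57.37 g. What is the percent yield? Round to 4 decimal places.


% yield = 100 * actual / theoretical
% yield = 100 * 47.21 / 57.37
% yield = 82.29039568 %, rounded to 4 dp:

82.2904 %
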